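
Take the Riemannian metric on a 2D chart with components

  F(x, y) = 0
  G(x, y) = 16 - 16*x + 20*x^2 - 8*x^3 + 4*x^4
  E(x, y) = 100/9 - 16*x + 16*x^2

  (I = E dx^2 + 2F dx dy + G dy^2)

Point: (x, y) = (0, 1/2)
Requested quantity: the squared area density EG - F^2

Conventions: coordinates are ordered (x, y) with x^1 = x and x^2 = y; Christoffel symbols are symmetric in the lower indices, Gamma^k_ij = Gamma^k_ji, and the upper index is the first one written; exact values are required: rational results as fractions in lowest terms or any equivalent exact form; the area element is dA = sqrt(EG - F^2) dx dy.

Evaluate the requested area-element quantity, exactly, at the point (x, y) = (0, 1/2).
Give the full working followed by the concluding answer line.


E = 100/9, F = 0, G = 16; EG - F^2 = 1600/9

Answer: EG - F^2 = 1600/9


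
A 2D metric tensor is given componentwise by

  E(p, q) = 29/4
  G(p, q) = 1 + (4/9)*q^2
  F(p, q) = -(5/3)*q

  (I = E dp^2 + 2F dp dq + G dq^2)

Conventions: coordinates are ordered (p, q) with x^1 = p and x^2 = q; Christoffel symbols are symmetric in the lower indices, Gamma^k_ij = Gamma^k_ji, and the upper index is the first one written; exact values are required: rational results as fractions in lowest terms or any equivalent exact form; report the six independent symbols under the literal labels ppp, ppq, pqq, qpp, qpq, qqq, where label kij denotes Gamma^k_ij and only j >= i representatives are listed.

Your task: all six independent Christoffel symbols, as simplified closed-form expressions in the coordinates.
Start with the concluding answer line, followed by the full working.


Answer: Gamma_ppp = 0, Gamma_ppq = 0, Gamma_pqq = -60/(16*q^2 + 261), Gamma_qpp = 0, Gamma_qpq = 0, Gamma_qqq = 16*q/(16*q^2 + 261)

E = 29/4; F = -(5/3)*q; G = 1 + (4/9)*q^2
Gamma^k_ij = (1/2) g^{kl} (d_i g_jl + d_j g_il - d_l g_ij), with g^inv = (1/(EG-F^2)) [[G, -F], [-F, E]]
first partials: E_p = 0, E_q = 0, F_p = 0, F_q = -5/3, G_p = 0, G_q = (8/9)*q
D = EG - F^2 = 29/4 + (4/9)*q^2
expanded: Gamma^p_pp = (G E_p - 2F F_p + F E_q)/(2D), Gamma^p_pq = (G E_q - F G_p)/(2D), Gamma^p_qq = (2G F_q - G G_p - F G_q)/(2D), Gamma^q_pp = (2E F_p - E E_q - F E_p)/(2D), Gamma^q_pq = (E G_p - F E_q)/(2D), Gamma^q_qq = (E G_q - 2F F_q + F G_p)/(2D); substitute and cancel common factors


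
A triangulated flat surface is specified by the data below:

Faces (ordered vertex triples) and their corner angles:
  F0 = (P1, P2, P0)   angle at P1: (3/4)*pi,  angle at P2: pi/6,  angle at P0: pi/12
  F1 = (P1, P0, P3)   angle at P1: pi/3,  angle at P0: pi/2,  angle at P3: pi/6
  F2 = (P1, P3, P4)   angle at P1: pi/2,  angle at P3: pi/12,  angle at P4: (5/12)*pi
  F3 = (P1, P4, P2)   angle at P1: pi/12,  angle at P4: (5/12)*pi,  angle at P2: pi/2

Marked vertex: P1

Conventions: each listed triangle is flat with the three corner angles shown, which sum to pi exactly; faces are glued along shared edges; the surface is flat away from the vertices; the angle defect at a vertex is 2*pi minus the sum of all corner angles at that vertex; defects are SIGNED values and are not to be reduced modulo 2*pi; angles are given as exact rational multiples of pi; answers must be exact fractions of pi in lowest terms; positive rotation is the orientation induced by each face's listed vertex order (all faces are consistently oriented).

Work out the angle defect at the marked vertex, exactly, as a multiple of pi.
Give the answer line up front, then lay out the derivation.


Answer: defect(P1) = pi/3

Sum of corner angles at P1: (5/3)*pi
defect = 2*pi - (5/3)*pi


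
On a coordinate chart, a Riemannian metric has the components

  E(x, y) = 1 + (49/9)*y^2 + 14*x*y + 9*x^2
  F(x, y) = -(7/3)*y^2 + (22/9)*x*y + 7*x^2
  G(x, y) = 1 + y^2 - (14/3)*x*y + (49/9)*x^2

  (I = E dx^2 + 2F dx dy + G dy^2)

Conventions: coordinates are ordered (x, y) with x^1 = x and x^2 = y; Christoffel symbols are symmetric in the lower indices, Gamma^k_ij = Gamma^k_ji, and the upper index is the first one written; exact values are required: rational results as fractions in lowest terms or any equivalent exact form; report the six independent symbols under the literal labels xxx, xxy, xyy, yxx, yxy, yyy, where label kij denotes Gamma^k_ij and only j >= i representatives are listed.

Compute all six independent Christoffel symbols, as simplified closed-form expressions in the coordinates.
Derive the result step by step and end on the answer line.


E = 1 + (49/9)*y^2 + 14*x*y + 9*x^2; F = -(7/3)*y^2 + (22/9)*x*y + 7*x^2; G = 1 + y^2 - (14/3)*x*y + (49/9)*x^2
Gamma^k_ij = (1/2) g^{kl} (d_i g_jl + d_j g_il - d_l g_ij), with g^inv = (1/(EG-F^2)) [[G, -F], [-F, E]]
first partials: E_x = 14*y + 18*x, E_y = (98/9)*y + 14*x, F_x = (22/9)*y + 14*x, F_y = -(14/3)*y + (22/9)*x, G_x = -(14/3)*y + (98/9)*x, G_y = 2*y - (14/3)*x
D = EG - F^2 = 1 + (58/9)*y^2 + (28/3)*x*y + (130/9)*x^2
expanded: Gamma^x_xx = (G E_x - 2F F_x + F E_y)/(2D), Gamma^x_xy = (G E_y - F G_x)/(2D), Gamma^x_yy = (2G F_y - G G_x - F G_y)/(2D), Gamma^y_xx = (2E F_x - E E_y - F E_x)/(2D), Gamma^y_xy = (E G_x - F E_y)/(2D), Gamma^y_yy = (E G_y - 2F F_y + F G_x)/(2D); substitute and cancel common factors

Answer: Gamma_xxx = (81*x + 63*y)/(130*x^2 + 84*x*y + 58*y^2 + 9), Gamma_xxy = (63*x + 49*y)/(130*x^2 + 84*x*y + 58*y^2 + 9), Gamma_xyy = (-27*x - 21*y)/(130*x^2 + 84*x*y + 58*y^2 + 9), Gamma_yxx = (63*x - 27*y)/(130*x^2 + 84*x*y + 58*y^2 + 9), Gamma_yxy = (49*x - 21*y)/(130*x^2 + 84*x*y + 58*y^2 + 9), Gamma_yyy = (-21*x + 9*y)/(130*x^2 + 84*x*y + 58*y^2 + 9)


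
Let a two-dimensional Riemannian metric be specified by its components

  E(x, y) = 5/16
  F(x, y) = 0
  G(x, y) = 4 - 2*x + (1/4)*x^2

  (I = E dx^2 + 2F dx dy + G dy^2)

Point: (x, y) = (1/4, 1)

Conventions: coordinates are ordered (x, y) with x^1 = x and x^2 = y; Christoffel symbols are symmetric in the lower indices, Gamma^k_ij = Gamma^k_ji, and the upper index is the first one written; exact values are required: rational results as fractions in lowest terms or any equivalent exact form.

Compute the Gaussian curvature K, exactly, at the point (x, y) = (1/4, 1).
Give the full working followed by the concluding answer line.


E = 5/16, F = 0, G = 225/64, EG - F^2 = 1125/1024 at the point
E_x = 0, E_y = 0, F_x = 0, F_y = 0, G_x = -15/8, G_y = 0
E_yy = 0, F_xy = 0, G_xx = 1/2
The intrinsic route: Brioschi's K = (det M1 - det M2)/(EG - F^2)^2.
M1 = [[-E_yy/2 + F_xy - G_xx/2, E_x/2, F_x - E_y/2], [F_y - G_x/2, E, F], [G_y/2, F, G]] = [[-1/4, 0, 0], [15/16, 5/16, 0], [0, 0, 225/64]]; det M1 = -1125/4096
M2 = [[0, E_y/2, G_x/2], [E_y/2, E, F], [G_x/2, F, G]] = [[0, 0, -15/16], [0, 5/16, 0], [-15/16, 0, 225/64]]; det M2 = -1125/4096
det M1 - det M2 = 0; K = 0 / (1125/1024)^2 = 0

Answer: K = 0


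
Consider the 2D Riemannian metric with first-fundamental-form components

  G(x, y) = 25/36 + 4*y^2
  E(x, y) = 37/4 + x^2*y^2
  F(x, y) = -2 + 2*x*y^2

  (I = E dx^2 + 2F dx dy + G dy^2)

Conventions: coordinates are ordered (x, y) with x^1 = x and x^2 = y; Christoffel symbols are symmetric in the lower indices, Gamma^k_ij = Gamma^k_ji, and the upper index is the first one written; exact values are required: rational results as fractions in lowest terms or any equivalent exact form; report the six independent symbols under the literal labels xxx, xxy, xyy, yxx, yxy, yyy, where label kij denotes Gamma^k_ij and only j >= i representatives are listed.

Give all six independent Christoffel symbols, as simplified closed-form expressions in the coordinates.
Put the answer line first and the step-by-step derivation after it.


Answer: Gamma_xxx = (288*x^3*y^3 - 288*x^2*y + 100*x*y^2 + 576*y^2)/(100*x^2*y^2 + 1152*x*y^2 + 5328*y^2 + 349), Gamma_xxy = (576*x^2*y^3 + 100*x^2*y)/(100*x^2*y^2 + 1152*x*y^2 + 5328*y^2 + 349), Gamma_xyy = (1152*x*y^3 + 400*x*y + 1152*y)/(100*x^2*y^2 + 1152*x*y^2 + 5328*y^2 + 349), Gamma_yxx = (-144*x^4*y^3 - 1332*x^2*y + 288*x*y^2 + 2664*y^2)/(100*x^2*y^2 + 1152*x*y^2 + 5328*y^2 + 349), Gamma_yxy = (-288*x^3*y^3 + 288*x^2*y)/(100*x^2*y^2 + 1152*x*y^2 + 5328*y^2 + 349), Gamma_yyy = (-576*x^2*y^3 + 1152*x*y + 5328*y)/(100*x^2*y^2 + 1152*x*y^2 + 5328*y^2 + 349)

E = 37/4 + x^2*y^2; F = -2 + 2*x*y^2; G = 25/36 + 4*y^2
Gamma^k_ij = (1/2) g^{kl} (d_i g_jl + d_j g_il - d_l g_ij), with g^inv = (1/(EG-F^2)) [[G, -F], [-F, E]]
first partials: E_x = 2*x*y^2, E_y = 2*x^2*y, F_x = 2*y^2, F_y = 4*x*y, G_x = 0, G_y = 8*y
D = EG - F^2 = 349/144 + 37*y^2 + 8*x*y^2 + (25/36)*x^2*y^2
expanded: Gamma^x_xx = (G E_x - 2F F_x + F E_y)/(2D), Gamma^x_xy = (G E_y - F G_x)/(2D), Gamma^x_yy = (2G F_y - G G_x - F G_y)/(2D), Gamma^y_xx = (2E F_x - E E_y - F E_x)/(2D), Gamma^y_xy = (E G_x - F E_y)/(2D), Gamma^y_yy = (E G_y - 2F F_y + F G_x)/(2D); substitute and cancel common factors


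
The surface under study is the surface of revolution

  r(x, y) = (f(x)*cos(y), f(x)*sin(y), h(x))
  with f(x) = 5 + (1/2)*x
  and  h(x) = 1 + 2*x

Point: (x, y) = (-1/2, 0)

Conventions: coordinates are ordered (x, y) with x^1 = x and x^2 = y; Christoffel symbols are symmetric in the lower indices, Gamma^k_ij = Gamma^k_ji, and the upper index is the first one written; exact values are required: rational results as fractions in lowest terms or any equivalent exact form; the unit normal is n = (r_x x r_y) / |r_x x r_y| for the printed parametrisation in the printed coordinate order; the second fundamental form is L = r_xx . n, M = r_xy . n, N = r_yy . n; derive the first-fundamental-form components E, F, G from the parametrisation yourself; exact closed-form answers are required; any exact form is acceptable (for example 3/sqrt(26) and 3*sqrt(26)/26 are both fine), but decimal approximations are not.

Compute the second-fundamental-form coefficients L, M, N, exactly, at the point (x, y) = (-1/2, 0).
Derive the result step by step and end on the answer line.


f = 19/4, f' = 1/2, f'' = 0, h' = 2, h'' = 0
E = 17/4, F = 0, G = 361/16; answer radicand W^2 = 17/4
unnormalised second-form numerators: l = 0, m = 0, n = 19/2; L = l/sqrt(17/4), and similarly M = m/sqrt(W^2), N = n/sqrt(W^2)

Answer: L = 0, M = 0, N = 19*sqrt(17)/17


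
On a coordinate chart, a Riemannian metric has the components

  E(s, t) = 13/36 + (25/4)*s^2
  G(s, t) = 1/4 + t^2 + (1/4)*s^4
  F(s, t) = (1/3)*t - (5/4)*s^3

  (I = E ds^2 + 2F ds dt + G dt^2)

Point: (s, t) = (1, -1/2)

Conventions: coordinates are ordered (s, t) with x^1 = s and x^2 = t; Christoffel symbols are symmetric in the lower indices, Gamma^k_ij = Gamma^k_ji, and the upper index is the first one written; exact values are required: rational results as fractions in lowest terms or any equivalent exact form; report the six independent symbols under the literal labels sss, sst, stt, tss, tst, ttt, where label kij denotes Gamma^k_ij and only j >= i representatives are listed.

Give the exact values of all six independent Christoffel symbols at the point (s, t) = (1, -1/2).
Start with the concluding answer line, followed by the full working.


Answer: Gamma_sss = -18/85, Gamma_sst = 6/25, Gamma_stt = -24/85, Gamma_tss = -27/5, Gamma_tst = 28/25, Gamma_ttt = -6/5

E = 119/18, F = -17/12, G = 3/4 at the point
E_s = 25/2, E_t = 0, F_s = -15/4, F_t = 1/3, G_s = 1, G_t = -1
EG - F^2 = 425/144;  g^inv = (144/425) * [[3/4, 17/12], [17/12, 119/18]]
first-kind symbols [ij,l] = (1/2)(d_i g_jl + d_j g_il - d_l g_ij): [ss,s] = E_s/2 = 25/4, [ss,t] = F_s - E_t/2 = -15/4, [st,s] = E_t/2 = 0, [st,t] = G_s/2 = 1/2, [tt,s] = F_t - G_s/2 = -1/6, [tt,t] = G_t/2 = -1/2
Gamma^s_ij = (G*[ij,s] - F*[ij,t])/(EG - F^2), Gamma^t_ij = (E*[ij,t] - F*[ij,s])/(EG - F^2)


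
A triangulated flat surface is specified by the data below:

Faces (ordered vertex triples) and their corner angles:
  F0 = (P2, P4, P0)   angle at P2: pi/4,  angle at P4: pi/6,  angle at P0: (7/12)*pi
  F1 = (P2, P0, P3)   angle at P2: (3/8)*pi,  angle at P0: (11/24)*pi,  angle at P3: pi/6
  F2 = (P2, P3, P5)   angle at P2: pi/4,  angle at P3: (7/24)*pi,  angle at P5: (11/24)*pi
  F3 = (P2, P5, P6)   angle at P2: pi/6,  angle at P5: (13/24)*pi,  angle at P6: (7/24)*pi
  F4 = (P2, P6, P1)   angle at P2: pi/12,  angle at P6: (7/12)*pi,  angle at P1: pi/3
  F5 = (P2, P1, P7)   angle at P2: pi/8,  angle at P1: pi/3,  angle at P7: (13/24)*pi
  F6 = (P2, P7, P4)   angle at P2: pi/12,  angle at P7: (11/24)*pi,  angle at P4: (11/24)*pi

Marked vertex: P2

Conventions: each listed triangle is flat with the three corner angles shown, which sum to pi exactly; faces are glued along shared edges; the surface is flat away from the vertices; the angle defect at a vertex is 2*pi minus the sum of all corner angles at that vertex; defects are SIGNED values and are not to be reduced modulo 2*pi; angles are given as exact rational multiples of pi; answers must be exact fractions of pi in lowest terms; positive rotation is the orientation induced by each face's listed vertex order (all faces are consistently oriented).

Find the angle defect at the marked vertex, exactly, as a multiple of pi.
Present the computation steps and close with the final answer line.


Sum of corner angles at P2: (4/3)*pi
defect = 2*pi - (4/3)*pi

Answer: defect(P2) = (2/3)*pi


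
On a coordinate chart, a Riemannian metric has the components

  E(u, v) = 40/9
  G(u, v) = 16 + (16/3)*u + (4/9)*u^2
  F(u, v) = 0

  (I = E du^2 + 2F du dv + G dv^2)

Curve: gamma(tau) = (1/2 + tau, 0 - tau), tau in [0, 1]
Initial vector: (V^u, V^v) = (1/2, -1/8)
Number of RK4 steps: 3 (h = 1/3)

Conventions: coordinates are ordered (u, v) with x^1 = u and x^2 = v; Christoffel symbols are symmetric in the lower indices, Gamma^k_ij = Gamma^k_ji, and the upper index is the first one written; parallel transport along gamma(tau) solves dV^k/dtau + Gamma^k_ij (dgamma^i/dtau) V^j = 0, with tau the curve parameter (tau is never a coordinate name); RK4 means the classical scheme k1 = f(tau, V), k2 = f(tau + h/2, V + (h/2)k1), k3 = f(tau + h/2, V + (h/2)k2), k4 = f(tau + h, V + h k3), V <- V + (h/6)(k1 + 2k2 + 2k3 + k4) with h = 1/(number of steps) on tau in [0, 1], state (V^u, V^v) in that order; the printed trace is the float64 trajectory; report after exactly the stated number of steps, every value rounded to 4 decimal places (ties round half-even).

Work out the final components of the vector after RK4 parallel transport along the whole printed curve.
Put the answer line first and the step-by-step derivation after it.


Answer: V^u = 0.5551, V^v = -0.0374

gamma'(tau) = (1, -1); f(tau, V)^k = -Gamma^k_ij(gamma(tau)) gamma'^i(tau) V^j; h = 1/3; intermediate values shown to 6 dp
curve data and Christoffel symbols at the stage parameters:
  tau = 0.000000: gamma = (0.500000, 0.000000), gamma' = (1.000000, -1.000000); Gamma_uuu = 0.000000, Gamma_uuv = 0.000000, Gamma_uvv = -0.650000, Gamma_vuu = 0.000000, Gamma_vuv = 0.153846, Gamma_vvv = 0.000000
  tau = 0.166667: gamma = (0.666667, -0.166667), gamma' = (1.000000, -1.000000); Gamma_uuu = 0.000000, Gamma_uuv = 0.000000, Gamma_uvv = -0.666667, Gamma_vuu = 0.000000, Gamma_vuv = 0.150000, Gamma_vvv = 0.000000
  tau = 0.333333: gamma = (0.833333, -0.333333), gamma' = (1.000000, -1.000000); Gamma_uuu = 0.000000, Gamma_uuv = 0.000000, Gamma_uvv = -0.683333, Gamma_vuu = 0.000000, Gamma_vuv = 0.146341, Gamma_vvv = 0.000000
  tau = 0.500000: gamma = (1.000000, -0.500000), gamma' = (1.000000, -1.000000); Gamma_uuu = 0.000000, Gamma_uuv = 0.000000, Gamma_uvv = -0.700000, Gamma_vuu = 0.000000, Gamma_vuv = 0.142857, Gamma_vvv = 0.000000
  tau = 0.666667: gamma = (1.166667, -0.666667), gamma' = (1.000000, -1.000000); Gamma_uuu = 0.000000, Gamma_uuv = 0.000000, Gamma_uvv = -0.716667, Gamma_vuu = 0.000000, Gamma_vuv = 0.139535, Gamma_vvv = 0.000000
  tau = 0.833333: gamma = (1.333333, -0.833333), gamma' = (1.000000, -1.000000); Gamma_uuu = 0.000000, Gamma_uuv = 0.000000, Gamma_uvv = -0.733333, Gamma_vuu = 0.000000, Gamma_vuv = 0.136364, Gamma_vvv = 0.000000
  tau = 1.000000: gamma = (1.500000, -1.000000), gamma' = (1.000000, -1.000000); Gamma_uuu = 0.000000, Gamma_uuv = 0.000000, Gamma_uvv = -0.750000, Gamma_vuu = 0.000000, Gamma_vuv = 0.133333, Gamma_vvv = 0.000000
step 0: V^u = 0.5000, V^v = -0.1250
step 1: k1 = (0.081250, 0.096154), k2 = (0.072650, 0.093377), k3 = (0.072958, 0.093232), k4 = (0.064181, 0.090474); V <- V + (h/6)(k1 + 2k2 + 2k3 + k4): V^u = 0.5243, V^v = -0.0939
step 2: k1 = (0.064163, 0.090462), k2 = (0.055174, 0.087682), k3 = (0.055499, 0.087534), k4 = (0.046382, 0.084764); V <- V + (h/6)(k1 + 2k2 + 2k3 + k4): V^u = 0.5427, V^v = -0.0647
step 3: k1 = (0.046364, 0.084752), k2 = (0.037084, 0.081954), k3 = (0.037426, 0.081806), k4 = (0.028069, 0.079013); V <- V + (h/6)(k1 + 2k2 + 2k3 + k4): V^u = 0.5551, V^v = -0.0374


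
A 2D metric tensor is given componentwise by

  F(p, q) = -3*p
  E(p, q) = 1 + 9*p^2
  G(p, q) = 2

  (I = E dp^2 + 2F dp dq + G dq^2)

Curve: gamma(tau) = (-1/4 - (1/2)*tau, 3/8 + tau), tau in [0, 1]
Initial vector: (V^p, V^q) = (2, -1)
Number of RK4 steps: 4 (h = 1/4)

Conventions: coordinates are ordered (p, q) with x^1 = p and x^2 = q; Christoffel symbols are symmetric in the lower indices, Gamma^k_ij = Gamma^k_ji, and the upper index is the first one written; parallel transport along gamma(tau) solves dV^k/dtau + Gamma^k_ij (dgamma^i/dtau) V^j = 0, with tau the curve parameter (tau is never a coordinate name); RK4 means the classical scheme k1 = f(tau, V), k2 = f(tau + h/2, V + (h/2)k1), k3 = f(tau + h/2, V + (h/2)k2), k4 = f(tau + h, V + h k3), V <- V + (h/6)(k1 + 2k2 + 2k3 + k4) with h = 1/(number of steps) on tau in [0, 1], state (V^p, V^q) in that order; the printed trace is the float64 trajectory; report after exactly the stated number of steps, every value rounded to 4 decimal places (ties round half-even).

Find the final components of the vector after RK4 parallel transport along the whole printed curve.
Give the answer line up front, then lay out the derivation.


Answer: V^p = 1.2047, V^q = -1.6053

gamma'(tau) = (-1/2, 1); f(tau, V)^k = -Gamma^k_ij(gamma(tau)) gamma'^i(tau) V^j; h = 1/4; intermediate values shown to 6 dp
curve data and Christoffel symbols at the stage parameters:
  tau = 0.000000: gamma = (-0.250000, 0.375000), gamma' = (-0.500000, 1.000000); Gamma_ppp = -0.878049, Gamma_ppq = 0.000000, Gamma_pqq = 0.000000, Gamma_qpp = -1.170732, Gamma_qpq = 0.000000, Gamma_qqq = 0.000000
  tau = 0.125000: gamma = (-0.312500, 0.500000), gamma' = (-0.500000, 1.000000); Gamma_ppp = -0.976934, Gamma_ppq = 0.000000, Gamma_pqq = 0.000000, Gamma_qpp = -1.042062, Gamma_qpq = 0.000000, Gamma_qqq = 0.000000
  tau = 0.250000: gamma = (-0.375000, 0.625000), gamma' = (-0.500000, 1.000000); Gamma_ppp = -1.033493, Gamma_ppq = 0.000000, Gamma_pqq = 0.000000, Gamma_qpp = -0.918660, Gamma_qpq = 0.000000, Gamma_qqq = 0.000000
  tau = 0.375000: gamma = (-0.437500, 0.750000), gamma' = (-0.500000, 1.000000); Gamma_ppp = -1.057712, Gamma_ppq = 0.000000, Gamma_pqq = 0.000000, Gamma_qpp = -0.805876, Gamma_qpq = 0.000000, Gamma_qqq = 0.000000
  tau = 0.500000: gamma = (-0.500000, 0.875000), gamma' = (-0.500000, 1.000000); Gamma_ppp = -1.058824, Gamma_ppq = 0.000000, Gamma_pqq = 0.000000, Gamma_qpp = -0.705882, Gamma_qpq = 0.000000, Gamma_qqq = 0.000000
  tau = 0.625000: gamma = (-0.562500, 1.000000), gamma' = (-0.500000, 1.000000); Gamma_ppp = -1.044319, Gamma_ppq = 0.000000, Gamma_pqq = 0.000000, Gamma_qpp = -0.618856, Gamma_qpq = 0.000000, Gamma_qqq = 0.000000
  tau = 0.750000: gamma = (-0.625000, 1.125000), gamma' = (-0.500000, 1.000000); Gamma_ppp = -1.019830, Gamma_ppq = 0.000000, Gamma_pqq = 0.000000, Gamma_qpp = -0.543909, Gamma_qpq = 0.000000, Gamma_qqq = 0.000000
  tau = 0.875000: gamma = (-0.687500, 1.250000), gamma' = (-0.500000, 1.000000); Gamma_ppp = -0.989382, Gamma_ppq = 0.000000, Gamma_pqq = 0.000000, Gamma_qpp = -0.479700, Gamma_qpq = 0.000000, Gamma_qqq = 0.000000
  tau = 1.000000: gamma = (-0.750000, 1.375000), gamma' = (-0.500000, 1.000000); Gamma_ppp = -0.955752, Gamma_ppq = 0.000000, Gamma_pqq = 0.000000, Gamma_qpp = -0.424779, Gamma_qpq = 0.000000, Gamma_qqq = 0.000000
step 0: V^p = 2.0000, V^q = -1.0000
step 1: k1 = (-0.878049, -1.170732), k2 = (-0.923321, -0.984876), k3 = (-0.920557, -0.981928), k4 = (-0.914569, -0.812950); V <- V + (h/6)(k1 + 2k2 + 2k3 + k4): V^p = 1.7717, V^q = -1.2466
step 2: k1 = (-0.915494, -0.813773), k2 = (-0.876428, -0.667755), k3 = (-0.879011, -0.669722), k4 = (-0.821593, -0.547729); V <- V + (h/6)(k1 + 2k2 + 2k3 + k4): V^p = 1.5530, V^q = -1.4147
step 3: k1 = (-0.822169, -0.548113), k2 = (-0.757243, -0.448737), k3 = (-0.761481, -0.451248), k4 = (-0.694818, -0.370570); V <- V + (h/6)(k1 + 2k2 + 2k3 + k4): V^p = 1.3632, V^q = -1.5280
step 4: k1 = (-0.695125, -0.370733), k2 = (-0.631387, -0.306127), k3 = (-0.635329, -0.308038), k4 = (-0.575547, -0.255799); V <- V + (h/6)(k1 + 2k2 + 2k3 + k4): V^p = 1.2047, V^q = -1.6053


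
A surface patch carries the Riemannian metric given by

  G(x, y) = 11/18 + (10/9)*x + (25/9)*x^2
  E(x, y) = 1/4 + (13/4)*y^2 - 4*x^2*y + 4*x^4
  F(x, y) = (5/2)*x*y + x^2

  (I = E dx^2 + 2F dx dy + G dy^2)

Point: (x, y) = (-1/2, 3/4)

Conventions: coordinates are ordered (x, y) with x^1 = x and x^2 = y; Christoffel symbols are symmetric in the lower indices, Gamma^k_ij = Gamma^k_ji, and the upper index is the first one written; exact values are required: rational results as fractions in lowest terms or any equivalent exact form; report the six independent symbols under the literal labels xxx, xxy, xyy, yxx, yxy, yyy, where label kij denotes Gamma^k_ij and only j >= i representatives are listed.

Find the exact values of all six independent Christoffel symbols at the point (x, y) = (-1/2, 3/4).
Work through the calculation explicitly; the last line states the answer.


E = 101/64, F = -11/16, G = 3/4 at the point
E_x = 1, E_y = 31/8, F_x = 7/8, F_y = -5/4, G_x = -5/3, G_y = 0
EG - F^2 = 91/128;  g^inv = (128/91) * [[3/4, 11/16], [11/16, 101/64]]
first-kind symbols [ij,l] = (1/2)(d_i g_jl + d_j g_il - d_l g_ij): [xx,x] = E_x/2 = 1/2, [xx,y] = F_x - E_y/2 = -17/16, [xy,x] = E_y/2 = 31/16, [xy,y] = G_x/2 = -5/6, [yy,x] = F_y - G_x/2 = -5/12, [yy,y] = G_y/2 = 0
Gamma^x_ij = (G*[ij,x] - F*[ij,y])/(EG - F^2), Gamma^y_ij = (E*[ij,y] - F*[ij,x])/(EG - F^2)

Answer: Gamma_xxx = -1/2, Gamma_xxy = 26/21, Gamma_xyy = -40/91, Gamma_yxx = -15/8, Gamma_yxy = 1/42, Gamma_yyy = -110/273


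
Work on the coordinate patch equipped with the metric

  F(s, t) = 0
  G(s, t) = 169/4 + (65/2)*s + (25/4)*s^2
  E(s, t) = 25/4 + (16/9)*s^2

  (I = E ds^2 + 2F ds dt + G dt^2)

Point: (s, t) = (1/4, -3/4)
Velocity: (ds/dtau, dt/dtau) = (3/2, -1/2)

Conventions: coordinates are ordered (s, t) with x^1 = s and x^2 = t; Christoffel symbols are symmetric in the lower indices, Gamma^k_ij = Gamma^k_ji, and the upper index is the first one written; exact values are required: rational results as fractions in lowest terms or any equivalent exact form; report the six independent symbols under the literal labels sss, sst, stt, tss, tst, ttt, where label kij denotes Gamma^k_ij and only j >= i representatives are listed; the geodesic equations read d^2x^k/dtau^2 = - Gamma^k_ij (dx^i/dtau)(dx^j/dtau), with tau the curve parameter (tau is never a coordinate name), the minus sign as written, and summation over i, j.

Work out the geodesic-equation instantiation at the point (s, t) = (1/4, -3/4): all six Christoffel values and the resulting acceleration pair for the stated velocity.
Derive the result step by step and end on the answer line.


E = 229/36, F = 0, G = 3249/64 at the point
E_s = 8/9, E_t = 0, F_s = 0, F_t = 0, G_s = 285/8, G_t = 0
EG - F^2 = 82669/256;  g^inv = (256/82669) * [[3249/64, 0], [0, 229/36]]
first-kind symbols [ij,l] = (1/2)(d_i g_jl + d_j g_il - d_l g_ij): [ss,s] = E_s/2 = 4/9, [ss,t] = F_s - E_t/2 = 0, [st,s] = E_t/2 = 0, [st,t] = G_s/2 = 285/16, [tt,s] = F_t - G_s/2 = -285/16, [tt,t] = G_t/2 = 0
Gamma^s_ij = (G*[ij,s] - F*[ij,t])/(EG - F^2), Gamma^t_ij = (E*[ij,t] - F*[ij,s])/(EG - F^2)
Gamma_sss = 16/229, Gamma_sst = 0, Gamma_stt = -2565/916, Gamma_tss = 0, Gamma_tst = 20/57, Gamma_ttt = 0
d^2s/dtau^2 = -(Gamma_sss*(3/2)^2 + 2*Gamma_sst*(3/2)*(-1/2) + Gamma_stt*(-1/2)^2) = 1989/3664
d^2t/dtau^2 = -(Gamma_tss*(3/2)^2 + 2*Gamma_tst*(3/2)*(-1/2) + Gamma_ttt*(-1/2)^2) = 10/19

Answer: Gamma_sss = 16/229, Gamma_sst = 0, Gamma_stt = -2565/916, Gamma_tss = 0, Gamma_tst = 20/57, Gamma_ttt = 0; accelerations (d^2s/dtau^2, d^2t/dtau^2) = (1989/3664, 10/19)


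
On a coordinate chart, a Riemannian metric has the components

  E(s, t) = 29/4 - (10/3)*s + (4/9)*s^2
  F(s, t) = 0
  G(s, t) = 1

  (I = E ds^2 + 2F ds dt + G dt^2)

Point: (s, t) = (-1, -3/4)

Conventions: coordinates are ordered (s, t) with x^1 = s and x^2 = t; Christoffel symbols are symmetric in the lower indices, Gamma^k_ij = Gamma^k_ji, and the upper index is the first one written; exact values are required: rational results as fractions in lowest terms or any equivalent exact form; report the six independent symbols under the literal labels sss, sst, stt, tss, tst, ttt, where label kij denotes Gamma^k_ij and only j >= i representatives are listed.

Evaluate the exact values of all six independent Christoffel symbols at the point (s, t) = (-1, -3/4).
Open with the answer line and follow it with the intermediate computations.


Answer: Gamma_sss = -76/397, Gamma_sst = 0, Gamma_stt = 0, Gamma_tss = 0, Gamma_tst = 0, Gamma_ttt = 0

E = 397/36, F = 0, G = 1 at the point
E_s = -38/9, E_t = 0, F_s = 0, F_t = 0, G_s = 0, G_t = 0
EG - F^2 = 397/36;  g^inv = (36/397) * [[1, 0], [0, 397/36]]
first-kind symbols [ij,l] = (1/2)(d_i g_jl + d_j g_il - d_l g_ij): [ss,s] = E_s/2 = -19/9, [ss,t] = F_s - E_t/2 = 0, [st,s] = E_t/2 = 0, [st,t] = G_s/2 = 0, [tt,s] = F_t - G_s/2 = 0, [tt,t] = G_t/2 = 0
Gamma^s_ij = (G*[ij,s] - F*[ij,t])/(EG - F^2), Gamma^t_ij = (E*[ij,t] - F*[ij,s])/(EG - F^2)


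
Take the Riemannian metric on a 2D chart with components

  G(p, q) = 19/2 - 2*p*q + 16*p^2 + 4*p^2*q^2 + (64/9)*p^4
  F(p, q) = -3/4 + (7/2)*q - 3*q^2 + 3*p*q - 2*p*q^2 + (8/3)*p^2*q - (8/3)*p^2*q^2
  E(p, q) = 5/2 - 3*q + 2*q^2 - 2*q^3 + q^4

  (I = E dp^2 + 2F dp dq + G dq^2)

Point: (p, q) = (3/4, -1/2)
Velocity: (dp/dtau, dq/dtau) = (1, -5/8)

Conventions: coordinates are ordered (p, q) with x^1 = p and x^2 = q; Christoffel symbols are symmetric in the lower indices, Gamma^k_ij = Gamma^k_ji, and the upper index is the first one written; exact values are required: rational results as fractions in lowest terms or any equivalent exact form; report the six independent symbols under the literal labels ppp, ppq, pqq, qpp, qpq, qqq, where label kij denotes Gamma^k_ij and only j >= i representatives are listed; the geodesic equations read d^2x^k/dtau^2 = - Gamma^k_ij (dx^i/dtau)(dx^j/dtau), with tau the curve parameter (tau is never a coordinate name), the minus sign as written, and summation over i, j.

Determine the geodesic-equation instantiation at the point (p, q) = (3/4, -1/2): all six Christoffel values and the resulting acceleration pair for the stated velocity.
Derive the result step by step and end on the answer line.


E = 77/16, F = -47/8, G = 353/16 at the point
E_p = 0, E_q = -7, F_p = -5, F_q = 53/4, G_p = 77/2, G_q = -15/4
EG - F^2 = 18345/256;  g^inv = (256/18345) * [[353/16, 47/8], [47/8, 77/16]]
first-kind symbols [ij,l] = (1/2)(d_i g_jl + d_j g_il - d_l g_ij): [pp,p] = E_p/2 = 0, [pp,q] = F_p - E_q/2 = -3/2, [pq,p] = E_q/2 = -7/2, [pq,q] = G_p/2 = 77/4, [qq,p] = F_q - G_p/2 = -6, [qq,q] = G_q/2 = -15/8
Gamma^p_ij = (G*[ij,p] - F*[ij,q])/(EG - F^2), Gamma^q_ij = (E*[ij,q] - F*[ij,p])/(EG - F^2)
Gamma_ppp = -752/6115, Gamma_ppq = 9184/18345, Gamma_pqq = -12236/6115, Gamma_qpp = -616/6115, Gamma_qpq = 18452/18345, Gamma_qqq = -3778/6115
d^2p/dtau^2 = -(Gamma_ppp*(1)^2 + 2*Gamma_ppq*(1)*(-5/8) + Gamma_pqq*(-5/8)^2) = 449201/293520
d^2q/dtau^2 = -(Gamma_qpp*(1)^2 + 2*Gamma_qpq*(1)*(-5/8) + Gamma_qqq*(-5/8)^2) = 938891/587040

Answer: Gamma_ppp = -752/6115, Gamma_ppq = 9184/18345, Gamma_pqq = -12236/6115, Gamma_qpp = -616/6115, Gamma_qpq = 18452/18345, Gamma_qqq = -3778/6115; accelerations (d^2p/dtau^2, d^2q/dtau^2) = (449201/293520, 938891/587040)


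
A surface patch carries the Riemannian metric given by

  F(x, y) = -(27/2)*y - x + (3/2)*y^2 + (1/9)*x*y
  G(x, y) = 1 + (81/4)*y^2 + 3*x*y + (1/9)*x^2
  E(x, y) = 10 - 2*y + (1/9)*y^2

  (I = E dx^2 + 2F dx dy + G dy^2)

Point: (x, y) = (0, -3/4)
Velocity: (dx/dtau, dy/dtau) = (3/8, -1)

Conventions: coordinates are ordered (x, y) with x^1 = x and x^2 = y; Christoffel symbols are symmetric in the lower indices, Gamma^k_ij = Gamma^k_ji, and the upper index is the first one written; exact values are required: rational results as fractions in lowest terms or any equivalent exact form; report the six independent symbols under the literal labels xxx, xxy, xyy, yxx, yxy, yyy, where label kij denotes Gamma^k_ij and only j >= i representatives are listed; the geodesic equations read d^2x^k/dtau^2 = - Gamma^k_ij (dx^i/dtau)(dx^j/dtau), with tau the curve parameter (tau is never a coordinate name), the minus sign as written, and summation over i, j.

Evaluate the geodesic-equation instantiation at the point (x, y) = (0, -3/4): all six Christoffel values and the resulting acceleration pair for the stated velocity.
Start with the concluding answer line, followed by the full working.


Answer: Gamma_xxx = 0, Gamma_xxy = -16/339, Gamma_xyy = -72/113, Gamma_yxx = 0, Gamma_yxy = -72/1469, Gamma_yyy = -972/1469; accelerations (d^2x/dtau^2, d^2y/dtau^2) = (68/113, 918/1469)

E = 185/16, F = 351/32, G = 793/64 at the point
E_x = 0, E_y = -13/6, F_x = -13/12, F_y = -63/4, G_x = -9/4, G_y = -243/8
EG - F^2 = 1469/64;  g^inv = (64/1469) * [[793/64, -351/32], [-351/32, 185/16]]
first-kind symbols [ij,l] = (1/2)(d_i g_jl + d_j g_il - d_l g_ij): [xx,x] = E_x/2 = 0, [xx,y] = F_x - E_y/2 = 0, [xy,x] = E_y/2 = -13/12, [xy,y] = G_x/2 = -9/8, [yy,x] = F_y - G_x/2 = -117/8, [yy,y] = G_y/2 = -243/16
Gamma^x_ij = (G*[ij,x] - F*[ij,y])/(EG - F^2), Gamma^y_ij = (E*[ij,y] - F*[ij,x])/(EG - F^2)
Gamma_xxx = 0, Gamma_xxy = -16/339, Gamma_xyy = -72/113, Gamma_yxx = 0, Gamma_yxy = -72/1469, Gamma_yyy = -972/1469
d^2x/dtau^2 = -(Gamma_xxx*(3/8)^2 + 2*Gamma_xxy*(3/8)*(-1) + Gamma_xyy*(-1)^2) = 68/113
d^2y/dtau^2 = -(Gamma_yxx*(3/8)^2 + 2*Gamma_yxy*(3/8)*(-1) + Gamma_yyy*(-1)^2) = 918/1469


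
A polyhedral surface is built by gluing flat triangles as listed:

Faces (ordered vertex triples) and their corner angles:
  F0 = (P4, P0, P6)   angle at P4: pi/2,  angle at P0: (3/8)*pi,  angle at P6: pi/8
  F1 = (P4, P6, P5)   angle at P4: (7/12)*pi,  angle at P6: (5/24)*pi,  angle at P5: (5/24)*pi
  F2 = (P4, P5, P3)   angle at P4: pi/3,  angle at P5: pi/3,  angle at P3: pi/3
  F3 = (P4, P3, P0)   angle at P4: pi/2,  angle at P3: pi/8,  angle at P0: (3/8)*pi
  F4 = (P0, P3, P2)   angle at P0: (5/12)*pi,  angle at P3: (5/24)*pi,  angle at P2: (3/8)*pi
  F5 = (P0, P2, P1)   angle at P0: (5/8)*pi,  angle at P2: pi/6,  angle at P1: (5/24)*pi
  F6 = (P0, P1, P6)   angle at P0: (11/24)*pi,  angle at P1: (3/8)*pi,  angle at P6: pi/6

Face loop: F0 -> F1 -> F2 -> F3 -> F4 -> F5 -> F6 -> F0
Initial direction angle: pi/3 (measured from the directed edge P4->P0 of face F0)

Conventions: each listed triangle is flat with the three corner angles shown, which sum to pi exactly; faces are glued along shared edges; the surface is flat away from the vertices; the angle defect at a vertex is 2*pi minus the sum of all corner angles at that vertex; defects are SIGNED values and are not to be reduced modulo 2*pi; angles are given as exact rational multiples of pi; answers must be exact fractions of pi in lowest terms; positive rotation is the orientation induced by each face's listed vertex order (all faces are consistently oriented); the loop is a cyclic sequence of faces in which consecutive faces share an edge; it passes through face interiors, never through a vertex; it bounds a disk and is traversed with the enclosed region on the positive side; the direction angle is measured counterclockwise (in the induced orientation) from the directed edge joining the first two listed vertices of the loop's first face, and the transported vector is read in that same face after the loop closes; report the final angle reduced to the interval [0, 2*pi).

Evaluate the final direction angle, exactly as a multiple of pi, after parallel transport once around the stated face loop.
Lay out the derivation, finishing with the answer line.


enclosed vertex P0: corner angles sum to (9/4)*pi, defect = 2*pi - (9/4)*pi = -pi/4
enclosed vertex P4: corner angles sum to (23/12)*pi, defect = 2*pi - (23/12)*pi = pi/12
the rotation equals the total enclosed defect, so the final angle is initial + defects (mod 2*pi)
final angle = pi/3 - pi/6 = pi/6 (mod 2*pi)

Answer: final direction angle = pi/6


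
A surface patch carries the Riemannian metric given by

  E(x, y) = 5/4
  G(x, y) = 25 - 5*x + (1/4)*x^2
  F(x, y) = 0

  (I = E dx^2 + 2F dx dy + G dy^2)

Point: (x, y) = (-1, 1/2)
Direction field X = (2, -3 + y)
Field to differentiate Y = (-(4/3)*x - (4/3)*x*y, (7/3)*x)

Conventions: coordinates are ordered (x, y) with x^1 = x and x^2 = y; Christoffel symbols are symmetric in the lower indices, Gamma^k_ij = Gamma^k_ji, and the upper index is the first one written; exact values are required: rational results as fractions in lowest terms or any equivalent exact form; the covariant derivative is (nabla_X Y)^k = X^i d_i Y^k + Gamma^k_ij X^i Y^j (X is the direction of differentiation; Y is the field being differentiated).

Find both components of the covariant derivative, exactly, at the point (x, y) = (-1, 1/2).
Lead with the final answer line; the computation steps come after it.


Answer: (nabla_X Y)^x = 11/2, (nabla_X Y)^y = 61/11

E = 5/4, F = 0, G = 121/4 at the point
E_x = 0, E_y = 0, F_x = 0, F_y = 0, G_x = -11/2, G_y = 0
EG - F^2 = 605/16;  g^inv = (16/605) * [[121/4, 0], [0, 5/4]]
first-kind symbols [ij,l] = (1/2)(d_i g_jl + d_j g_il - d_l g_ij): [xx,x] = E_x/2 = 0, [xx,y] = F_x - E_y/2 = 0, [xy,x] = E_y/2 = 0, [xy,y] = G_x/2 = -11/4, [yy,x] = F_y - G_x/2 = 11/4, [yy,y] = G_y/2 = 0
Gamma^x_ij = (G*[ij,x] - F*[ij,y])/(EG - F^2), Gamma^y_ij = (E*[ij,y] - F*[ij,x])/(EG - F^2)
Gamma_xxx = 0, Gamma_xxy = 0, Gamma_xyy = 11/5, Gamma_yxx = 0, Gamma_yxy = -1/11, Gamma_yyy = 0
X = (2, -5/2), Y = (2, -7/3) at the point


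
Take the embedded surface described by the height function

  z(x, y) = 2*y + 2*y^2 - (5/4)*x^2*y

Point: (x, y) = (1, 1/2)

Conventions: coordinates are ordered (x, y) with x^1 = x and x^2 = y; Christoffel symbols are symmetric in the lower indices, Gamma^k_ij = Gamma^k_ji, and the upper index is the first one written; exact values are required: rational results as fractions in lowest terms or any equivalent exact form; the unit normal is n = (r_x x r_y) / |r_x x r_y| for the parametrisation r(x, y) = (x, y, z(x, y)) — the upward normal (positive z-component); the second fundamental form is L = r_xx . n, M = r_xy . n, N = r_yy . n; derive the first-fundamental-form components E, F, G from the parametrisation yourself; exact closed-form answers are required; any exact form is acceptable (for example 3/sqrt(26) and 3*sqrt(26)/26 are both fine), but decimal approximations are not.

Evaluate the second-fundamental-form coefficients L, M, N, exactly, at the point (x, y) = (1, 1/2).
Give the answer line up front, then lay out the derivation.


Answer: L = -5*sqrt(2)/18, M = -5*sqrt(2)/9, N = 8*sqrt(2)/9

z_x = -5/4, z_y = 11/4, z_xx = -5/4, z_xy = -5/2, z_yy = 4
E = 41/16, F = -55/16, G = 137/16; answer radicand W^2 = 81/8
unnormalised second-form numerators: l = -5/4, m = -5/2, n = 4; L = l/sqrt(81/8), and similarly M = m/sqrt(W^2), N = n/sqrt(W^2)


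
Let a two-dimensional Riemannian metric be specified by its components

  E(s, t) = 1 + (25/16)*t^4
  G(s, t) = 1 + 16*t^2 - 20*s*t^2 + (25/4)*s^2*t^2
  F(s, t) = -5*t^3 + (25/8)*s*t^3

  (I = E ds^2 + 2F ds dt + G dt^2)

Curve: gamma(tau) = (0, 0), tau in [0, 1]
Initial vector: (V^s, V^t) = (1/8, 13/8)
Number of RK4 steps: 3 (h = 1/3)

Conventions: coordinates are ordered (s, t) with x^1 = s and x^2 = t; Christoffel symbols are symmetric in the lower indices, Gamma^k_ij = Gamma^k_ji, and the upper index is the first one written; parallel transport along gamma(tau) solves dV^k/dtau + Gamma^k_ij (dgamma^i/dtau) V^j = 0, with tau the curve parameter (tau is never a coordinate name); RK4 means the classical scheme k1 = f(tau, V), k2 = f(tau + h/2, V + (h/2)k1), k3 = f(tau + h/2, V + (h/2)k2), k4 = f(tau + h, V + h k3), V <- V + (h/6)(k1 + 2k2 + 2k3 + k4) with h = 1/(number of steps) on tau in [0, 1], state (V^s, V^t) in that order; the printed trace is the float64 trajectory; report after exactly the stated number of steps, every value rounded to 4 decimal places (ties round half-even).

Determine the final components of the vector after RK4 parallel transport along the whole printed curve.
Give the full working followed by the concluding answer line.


gamma'(tau) = (0, 0); f(tau, V)^k = -Gamma^k_ij(gamma(tau)) gamma'^i(tau) V^j; h = 1/3; intermediate values shown to 6 dp
curve data and Christoffel symbols at the stage parameters:
  tau = 0.000000: gamma = (0.000000, 0.000000), gamma' = (0.000000, 0.000000); Gamma_sss = 0.000000, Gamma_sst = 0.000000, Gamma_stt = 0.000000, Gamma_tss = 0.000000, Gamma_tst = 0.000000, Gamma_ttt = 0.000000
  tau = 0.166667: gamma = (0.000000, 0.000000), gamma' = (0.000000, 0.000000); Gamma_sss = 0.000000, Gamma_sst = 0.000000, Gamma_stt = 0.000000, Gamma_tss = 0.000000, Gamma_tst = 0.000000, Gamma_ttt = 0.000000
  tau = 0.333333: gamma = (0.000000, 0.000000), gamma' = (0.000000, 0.000000); Gamma_sss = 0.000000, Gamma_sst = 0.000000, Gamma_stt = 0.000000, Gamma_tss = 0.000000, Gamma_tst = 0.000000, Gamma_ttt = 0.000000
  tau = 0.500000: gamma = (0.000000, 0.000000), gamma' = (0.000000, 0.000000); Gamma_sss = 0.000000, Gamma_sst = 0.000000, Gamma_stt = 0.000000, Gamma_tss = 0.000000, Gamma_tst = 0.000000, Gamma_ttt = 0.000000
  tau = 0.666667: gamma = (0.000000, 0.000000), gamma' = (0.000000, 0.000000); Gamma_sss = 0.000000, Gamma_sst = 0.000000, Gamma_stt = 0.000000, Gamma_tss = 0.000000, Gamma_tst = 0.000000, Gamma_ttt = 0.000000
  tau = 0.833333: gamma = (0.000000, 0.000000), gamma' = (0.000000, 0.000000); Gamma_sss = 0.000000, Gamma_sst = 0.000000, Gamma_stt = 0.000000, Gamma_tss = 0.000000, Gamma_tst = 0.000000, Gamma_ttt = 0.000000
  tau = 1.000000: gamma = (0.000000, 0.000000), gamma' = (0.000000, 0.000000); Gamma_sss = 0.000000, Gamma_sst = 0.000000, Gamma_stt = 0.000000, Gamma_tss = 0.000000, Gamma_tst = 0.000000, Gamma_ttt = 0.000000
step 0: V^s = 0.1250, V^t = 1.6250
step 1: k1 = (0.000000, 0.000000), k2 = (0.000000, 0.000000), k3 = (0.000000, 0.000000), k4 = (0.000000, 0.000000); V <- V + (h/6)(k1 + 2k2 + 2k3 + k4): V^s = 0.1250, V^t = 1.6250
step 2: k1 = (0.000000, 0.000000), k2 = (0.000000, 0.000000), k3 = (0.000000, 0.000000), k4 = (0.000000, 0.000000); V <- V + (h/6)(k1 + 2k2 + 2k3 + k4): V^s = 0.1250, V^t = 1.6250
step 3: k1 = (0.000000, 0.000000), k2 = (0.000000, 0.000000), k3 = (0.000000, 0.000000), k4 = (0.000000, 0.000000); V <- V + (h/6)(k1 + 2k2 + 2k3 + k4): V^s = 0.1250, V^t = 1.6250

Answer: V^s = 0.1250, V^t = 1.6250


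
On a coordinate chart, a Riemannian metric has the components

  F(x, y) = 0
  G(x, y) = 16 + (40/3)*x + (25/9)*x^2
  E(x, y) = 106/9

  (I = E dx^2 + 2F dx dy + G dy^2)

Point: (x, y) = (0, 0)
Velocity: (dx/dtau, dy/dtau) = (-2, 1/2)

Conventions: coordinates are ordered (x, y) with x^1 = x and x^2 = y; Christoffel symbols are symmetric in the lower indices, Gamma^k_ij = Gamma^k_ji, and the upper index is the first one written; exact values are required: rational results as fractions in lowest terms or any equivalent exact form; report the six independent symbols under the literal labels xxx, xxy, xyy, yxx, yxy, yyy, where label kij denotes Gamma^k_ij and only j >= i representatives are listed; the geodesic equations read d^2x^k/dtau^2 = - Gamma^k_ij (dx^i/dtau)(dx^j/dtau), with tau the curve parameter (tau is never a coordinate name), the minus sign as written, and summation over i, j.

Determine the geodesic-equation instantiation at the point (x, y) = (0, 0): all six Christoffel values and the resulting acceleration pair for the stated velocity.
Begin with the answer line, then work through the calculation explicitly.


Answer: Gamma_xxx = 0, Gamma_xxy = 0, Gamma_xyy = -30/53, Gamma_yxx = 0, Gamma_yxy = 5/12, Gamma_yyy = 0; accelerations (d^2x/dtau^2, d^2y/dtau^2) = (15/106, 5/6)

E = 106/9, F = 0, G = 16 at the point
E_x = 0, E_y = 0, F_x = 0, F_y = 0, G_x = 40/3, G_y = 0
EG - F^2 = 1696/9;  g^inv = (9/1696) * [[16, 0], [0, 106/9]]
first-kind symbols [ij,l] = (1/2)(d_i g_jl + d_j g_il - d_l g_ij): [xx,x] = E_x/2 = 0, [xx,y] = F_x - E_y/2 = 0, [xy,x] = E_y/2 = 0, [xy,y] = G_x/2 = 20/3, [yy,x] = F_y - G_x/2 = -20/3, [yy,y] = G_y/2 = 0
Gamma^x_ij = (G*[ij,x] - F*[ij,y])/(EG - F^2), Gamma^y_ij = (E*[ij,y] - F*[ij,x])/(EG - F^2)
Gamma_xxx = 0, Gamma_xxy = 0, Gamma_xyy = -30/53, Gamma_yxx = 0, Gamma_yxy = 5/12, Gamma_yyy = 0
d^2x/dtau^2 = -(Gamma_xxx*(-2)^2 + 2*Gamma_xxy*(-2)*(1/2) + Gamma_xyy*(1/2)^2) = 15/106
d^2y/dtau^2 = -(Gamma_yxx*(-2)^2 + 2*Gamma_yxy*(-2)*(1/2) + Gamma_yyy*(1/2)^2) = 5/6
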